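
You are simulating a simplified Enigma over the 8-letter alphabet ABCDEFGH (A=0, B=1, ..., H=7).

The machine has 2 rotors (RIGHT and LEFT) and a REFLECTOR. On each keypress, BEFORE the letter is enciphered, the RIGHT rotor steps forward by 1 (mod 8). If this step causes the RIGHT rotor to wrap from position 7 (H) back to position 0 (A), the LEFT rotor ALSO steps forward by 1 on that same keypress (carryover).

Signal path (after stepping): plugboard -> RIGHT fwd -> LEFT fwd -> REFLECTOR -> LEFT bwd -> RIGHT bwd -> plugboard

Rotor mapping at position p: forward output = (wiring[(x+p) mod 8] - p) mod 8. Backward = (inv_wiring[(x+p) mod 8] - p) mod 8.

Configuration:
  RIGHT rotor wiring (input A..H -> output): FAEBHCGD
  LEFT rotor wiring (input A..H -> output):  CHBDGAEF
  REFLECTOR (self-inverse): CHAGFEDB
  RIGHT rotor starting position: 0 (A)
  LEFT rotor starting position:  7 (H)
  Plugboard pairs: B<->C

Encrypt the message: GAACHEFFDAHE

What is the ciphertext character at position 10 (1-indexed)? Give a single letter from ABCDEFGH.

Char 1 ('G'): step: R->1, L=7; G->plug->G->R->C->L->A->refl->C->L'->D->R'->B->plug->C
Char 2 ('A'): step: R->2, L=7; A->plug->A->R->C->L->A->refl->C->L'->D->R'->G->plug->G
Char 3 ('A'): step: R->3, L=7; A->plug->A->R->G->L->B->refl->H->L'->F->R'->G->plug->G
Char 4 ('C'): step: R->4, L=7; C->plug->B->R->G->L->B->refl->H->L'->F->R'->H->plug->H
Char 5 ('H'): step: R->5, L=7; H->plug->H->R->C->L->A->refl->C->L'->D->R'->E->plug->E
Char 6 ('E'): step: R->6, L=7; E->plug->E->R->G->L->B->refl->H->L'->F->R'->B->plug->C
Char 7 ('F'): step: R->7, L=7; F->plug->F->R->A->L->G->refl->D->L'->B->R'->C->plug->B
Char 8 ('F'): step: R->0, L->0 (L advanced); F->plug->F->R->C->L->B->refl->H->L'->B->R'->D->plug->D
Char 9 ('D'): step: R->1, L=0; D->plug->D->R->G->L->E->refl->F->L'->H->R'->A->plug->A
Char 10 ('A'): step: R->2, L=0; A->plug->A->R->C->L->B->refl->H->L'->B->R'->F->plug->F

F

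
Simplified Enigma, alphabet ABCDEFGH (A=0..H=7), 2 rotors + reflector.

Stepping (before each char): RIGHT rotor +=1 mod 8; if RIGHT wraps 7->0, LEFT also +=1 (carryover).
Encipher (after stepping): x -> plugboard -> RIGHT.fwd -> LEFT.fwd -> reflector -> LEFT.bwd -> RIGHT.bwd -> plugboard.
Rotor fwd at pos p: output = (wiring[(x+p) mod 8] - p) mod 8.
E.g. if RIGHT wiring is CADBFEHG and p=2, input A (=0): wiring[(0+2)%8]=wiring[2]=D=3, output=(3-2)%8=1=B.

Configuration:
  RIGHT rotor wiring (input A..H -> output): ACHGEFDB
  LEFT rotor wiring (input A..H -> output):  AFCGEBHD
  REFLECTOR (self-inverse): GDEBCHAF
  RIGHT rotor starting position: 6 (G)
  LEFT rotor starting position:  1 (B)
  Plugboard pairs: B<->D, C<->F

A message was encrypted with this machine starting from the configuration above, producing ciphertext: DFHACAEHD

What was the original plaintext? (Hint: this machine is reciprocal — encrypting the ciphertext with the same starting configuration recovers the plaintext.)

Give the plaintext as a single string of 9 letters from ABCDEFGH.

Answer: FCFCGCHAA

Derivation:
Char 1 ('D'): step: R->7, L=1; D->plug->B->R->B->L->B->refl->D->L'->D->R'->C->plug->F
Char 2 ('F'): step: R->0, L->2 (L advanced); F->plug->C->R->H->L->D->refl->B->L'->F->R'->F->plug->C
Char 3 ('H'): step: R->1, L=2; H->plug->H->R->H->L->D->refl->B->L'->F->R'->C->plug->F
Char 4 ('A'): step: R->2, L=2; A->plug->A->R->F->L->B->refl->D->L'->H->R'->F->plug->C
Char 5 ('C'): step: R->3, L=2; C->plug->F->R->F->L->B->refl->D->L'->H->R'->G->plug->G
Char 6 ('A'): step: R->4, L=2; A->plug->A->R->A->L->A->refl->G->L'->G->R'->F->plug->C
Char 7 ('E'): step: R->5, L=2; E->plug->E->R->F->L->B->refl->D->L'->H->R'->H->plug->H
Char 8 ('H'): step: R->6, L=2; H->plug->H->R->H->L->D->refl->B->L'->F->R'->A->plug->A
Char 9 ('D'): step: R->7, L=2; D->plug->B->R->B->L->E->refl->C->L'->C->R'->A->plug->A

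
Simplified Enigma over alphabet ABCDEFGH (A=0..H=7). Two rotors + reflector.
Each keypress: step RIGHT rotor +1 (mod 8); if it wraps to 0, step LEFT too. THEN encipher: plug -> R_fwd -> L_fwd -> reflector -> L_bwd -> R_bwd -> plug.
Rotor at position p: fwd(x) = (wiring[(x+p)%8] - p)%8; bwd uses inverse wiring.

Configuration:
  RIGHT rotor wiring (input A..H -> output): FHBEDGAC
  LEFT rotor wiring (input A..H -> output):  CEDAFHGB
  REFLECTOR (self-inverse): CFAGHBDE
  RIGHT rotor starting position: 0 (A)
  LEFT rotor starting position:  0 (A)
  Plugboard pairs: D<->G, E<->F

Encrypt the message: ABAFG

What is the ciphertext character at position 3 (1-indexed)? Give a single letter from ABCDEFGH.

Char 1 ('A'): step: R->1, L=0; A->plug->A->R->G->L->G->refl->D->L'->C->R'->D->plug->G
Char 2 ('B'): step: R->2, L=0; B->plug->B->R->C->L->D->refl->G->L'->G->R'->E->plug->F
Char 3 ('A'): step: R->3, L=0; A->plug->A->R->B->L->E->refl->H->L'->F->R'->D->plug->G

G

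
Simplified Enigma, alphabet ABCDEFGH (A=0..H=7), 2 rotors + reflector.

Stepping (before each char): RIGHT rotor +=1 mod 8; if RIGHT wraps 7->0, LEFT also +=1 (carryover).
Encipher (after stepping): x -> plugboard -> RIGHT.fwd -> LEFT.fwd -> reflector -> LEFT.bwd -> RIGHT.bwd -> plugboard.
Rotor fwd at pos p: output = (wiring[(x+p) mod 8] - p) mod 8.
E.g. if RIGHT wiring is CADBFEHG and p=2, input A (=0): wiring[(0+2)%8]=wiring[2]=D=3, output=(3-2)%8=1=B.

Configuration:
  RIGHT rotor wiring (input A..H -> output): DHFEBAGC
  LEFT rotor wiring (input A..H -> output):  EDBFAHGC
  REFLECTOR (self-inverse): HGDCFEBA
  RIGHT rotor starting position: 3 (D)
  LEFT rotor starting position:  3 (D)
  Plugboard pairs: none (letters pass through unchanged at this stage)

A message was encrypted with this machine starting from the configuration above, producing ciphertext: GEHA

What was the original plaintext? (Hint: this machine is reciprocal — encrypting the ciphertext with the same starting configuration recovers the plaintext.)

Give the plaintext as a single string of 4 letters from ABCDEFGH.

Char 1 ('G'): step: R->4, L=3; G->plug->G->R->B->L->F->refl->E->L'->C->R'->C->plug->C
Char 2 ('E'): step: R->5, L=3; E->plug->E->R->C->L->E->refl->F->L'->B->R'->B->plug->B
Char 3 ('H'): step: R->6, L=3; H->plug->H->R->C->L->E->refl->F->L'->B->R'->D->plug->D
Char 4 ('A'): step: R->7, L=3; A->plug->A->R->D->L->D->refl->C->L'->A->R'->C->plug->C

Answer: CBDC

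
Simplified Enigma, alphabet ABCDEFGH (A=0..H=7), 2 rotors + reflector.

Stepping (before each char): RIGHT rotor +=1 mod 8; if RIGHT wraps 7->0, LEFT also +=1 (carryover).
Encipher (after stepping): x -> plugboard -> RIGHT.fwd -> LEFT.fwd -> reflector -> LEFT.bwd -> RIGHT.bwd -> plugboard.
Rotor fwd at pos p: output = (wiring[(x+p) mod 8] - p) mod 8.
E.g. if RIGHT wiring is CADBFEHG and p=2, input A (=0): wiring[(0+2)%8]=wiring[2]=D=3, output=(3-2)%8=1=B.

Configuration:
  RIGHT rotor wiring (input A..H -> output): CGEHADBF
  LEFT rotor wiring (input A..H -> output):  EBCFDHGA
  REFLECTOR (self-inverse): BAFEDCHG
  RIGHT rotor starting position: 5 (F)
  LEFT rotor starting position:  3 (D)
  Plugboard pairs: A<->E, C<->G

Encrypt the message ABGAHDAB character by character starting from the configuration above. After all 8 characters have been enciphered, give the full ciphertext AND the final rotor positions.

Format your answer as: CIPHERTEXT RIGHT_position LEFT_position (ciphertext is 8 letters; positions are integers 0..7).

Answer: BHDEAGCF 5 4

Derivation:
Char 1 ('A'): step: R->6, L=3; A->plug->E->R->G->L->G->refl->H->L'->H->R'->B->plug->B
Char 2 ('B'): step: R->7, L=3; B->plug->B->R->D->L->D->refl->E->L'->C->R'->H->plug->H
Char 3 ('G'): step: R->0, L->4 (L advanced); G->plug->C->R->E->L->A->refl->B->L'->H->R'->D->plug->D
Char 4 ('A'): step: R->1, L=4; A->plug->E->R->C->L->C->refl->F->L'->F->R'->A->plug->E
Char 5 ('H'): step: R->2, L=4; H->plug->H->R->E->L->A->refl->B->L'->H->R'->E->plug->A
Char 6 ('D'): step: R->3, L=4; D->plug->D->R->G->L->G->refl->H->L'->A->R'->C->plug->G
Char 7 ('A'): step: R->4, L=4; A->plug->E->R->G->L->G->refl->H->L'->A->R'->G->plug->C
Char 8 ('B'): step: R->5, L=4; B->plug->B->R->E->L->A->refl->B->L'->H->R'->F->plug->F
Final: ciphertext=BHDEAGCF, RIGHT=5, LEFT=4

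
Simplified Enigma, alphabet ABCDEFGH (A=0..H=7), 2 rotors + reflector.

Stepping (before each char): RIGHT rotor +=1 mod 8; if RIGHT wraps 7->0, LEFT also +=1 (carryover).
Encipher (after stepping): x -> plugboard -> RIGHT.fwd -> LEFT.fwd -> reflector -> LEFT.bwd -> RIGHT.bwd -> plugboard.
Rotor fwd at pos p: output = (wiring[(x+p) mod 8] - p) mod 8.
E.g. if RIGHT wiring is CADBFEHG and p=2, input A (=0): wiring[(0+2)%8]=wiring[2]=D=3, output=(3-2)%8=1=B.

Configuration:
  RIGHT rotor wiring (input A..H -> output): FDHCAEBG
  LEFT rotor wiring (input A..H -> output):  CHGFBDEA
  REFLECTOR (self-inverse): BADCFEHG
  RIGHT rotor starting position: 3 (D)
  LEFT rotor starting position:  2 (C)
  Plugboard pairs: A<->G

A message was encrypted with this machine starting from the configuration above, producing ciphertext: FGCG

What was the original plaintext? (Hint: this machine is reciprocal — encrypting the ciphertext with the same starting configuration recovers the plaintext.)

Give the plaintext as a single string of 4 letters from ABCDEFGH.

Answer: BDBD

Derivation:
Char 1 ('F'): step: R->4, L=2; F->plug->F->R->H->L->F->refl->E->L'->A->R'->B->plug->B
Char 2 ('G'): step: R->5, L=2; G->plug->A->R->H->L->F->refl->E->L'->A->R'->D->plug->D
Char 3 ('C'): step: R->6, L=2; C->plug->C->R->H->L->F->refl->E->L'->A->R'->B->plug->B
Char 4 ('G'): step: R->7, L=2; G->plug->A->R->H->L->F->refl->E->L'->A->R'->D->plug->D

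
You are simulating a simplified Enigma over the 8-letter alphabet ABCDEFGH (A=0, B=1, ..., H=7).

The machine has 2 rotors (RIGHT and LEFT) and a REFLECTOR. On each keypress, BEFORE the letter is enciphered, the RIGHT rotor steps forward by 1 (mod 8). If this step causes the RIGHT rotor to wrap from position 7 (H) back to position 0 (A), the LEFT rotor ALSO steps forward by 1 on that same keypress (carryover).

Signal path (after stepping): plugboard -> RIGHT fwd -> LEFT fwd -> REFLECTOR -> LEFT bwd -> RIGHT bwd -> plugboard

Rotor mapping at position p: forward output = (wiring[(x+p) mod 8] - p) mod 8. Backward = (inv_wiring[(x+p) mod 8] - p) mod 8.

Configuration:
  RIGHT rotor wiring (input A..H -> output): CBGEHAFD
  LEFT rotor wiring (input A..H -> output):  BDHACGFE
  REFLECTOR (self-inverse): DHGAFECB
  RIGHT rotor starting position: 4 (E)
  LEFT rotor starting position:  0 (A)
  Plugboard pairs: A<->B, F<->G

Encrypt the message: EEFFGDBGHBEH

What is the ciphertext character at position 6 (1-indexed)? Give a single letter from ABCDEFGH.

Char 1 ('E'): step: R->5, L=0; E->plug->E->R->E->L->C->refl->G->L'->F->R'->D->plug->D
Char 2 ('E'): step: R->6, L=0; E->plug->E->R->A->L->B->refl->H->L'->C->R'->H->plug->H
Char 3 ('F'): step: R->7, L=0; F->plug->G->R->B->L->D->refl->A->L'->D->R'->B->plug->A
Char 4 ('F'): step: R->0, L->1 (L advanced); F->plug->G->R->F->L->E->refl->F->L'->E->R'->D->plug->D
Char 5 ('G'): step: R->1, L=1; G->plug->F->R->E->L->F->refl->E->L'->F->R'->B->plug->A
Char 6 ('D'): step: R->2, L=1; D->plug->D->R->G->L->D->refl->A->L'->H->R'->H->plug->H

H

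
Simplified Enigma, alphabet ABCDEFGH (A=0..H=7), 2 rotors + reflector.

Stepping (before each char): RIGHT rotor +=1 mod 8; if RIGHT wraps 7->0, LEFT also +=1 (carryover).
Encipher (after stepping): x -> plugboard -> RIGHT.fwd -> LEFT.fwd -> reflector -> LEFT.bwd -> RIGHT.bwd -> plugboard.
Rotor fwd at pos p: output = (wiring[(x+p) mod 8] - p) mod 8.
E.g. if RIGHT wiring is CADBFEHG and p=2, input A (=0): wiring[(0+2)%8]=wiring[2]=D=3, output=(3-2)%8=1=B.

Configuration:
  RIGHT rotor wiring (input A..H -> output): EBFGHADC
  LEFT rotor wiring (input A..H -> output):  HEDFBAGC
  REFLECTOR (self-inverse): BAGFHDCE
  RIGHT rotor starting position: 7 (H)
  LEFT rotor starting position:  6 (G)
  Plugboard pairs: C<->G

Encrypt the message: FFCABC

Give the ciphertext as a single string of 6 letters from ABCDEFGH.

Answer: HAFEFB

Derivation:
Char 1 ('F'): step: R->0, L->7 (L advanced); F->plug->F->R->A->L->D->refl->F->L'->C->R'->H->plug->H
Char 2 ('F'): step: R->1, L=7; F->plug->F->R->C->L->F->refl->D->L'->A->R'->A->plug->A
Char 3 ('C'): step: R->2, L=7; C->plug->G->R->C->L->F->refl->D->L'->A->R'->F->plug->F
Char 4 ('A'): step: R->3, L=7; A->plug->A->R->D->L->E->refl->H->L'->H->R'->E->plug->E
Char 5 ('B'): step: R->4, L=7; B->plug->B->R->E->L->G->refl->C->L'->F->R'->F->plug->F
Char 6 ('C'): step: R->5, L=7; C->plug->G->R->B->L->A->refl->B->L'->G->R'->B->plug->B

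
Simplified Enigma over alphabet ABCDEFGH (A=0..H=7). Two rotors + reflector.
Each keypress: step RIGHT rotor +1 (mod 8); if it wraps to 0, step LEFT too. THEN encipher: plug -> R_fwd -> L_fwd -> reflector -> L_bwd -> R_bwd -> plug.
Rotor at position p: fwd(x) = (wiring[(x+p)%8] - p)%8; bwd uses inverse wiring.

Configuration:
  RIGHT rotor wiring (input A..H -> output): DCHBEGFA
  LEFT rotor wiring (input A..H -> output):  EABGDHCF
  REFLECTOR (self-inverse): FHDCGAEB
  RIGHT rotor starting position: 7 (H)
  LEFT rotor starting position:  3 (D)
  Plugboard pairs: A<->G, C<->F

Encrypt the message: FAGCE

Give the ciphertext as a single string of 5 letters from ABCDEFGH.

Answer: DGFFF

Derivation:
Char 1 ('F'): step: R->0, L->4 (L advanced); F->plug->C->R->H->L->C->refl->D->L'->B->R'->D->plug->D
Char 2 ('A'): step: R->1, L=4; A->plug->G->R->H->L->C->refl->D->L'->B->R'->A->plug->G
Char 3 ('G'): step: R->2, L=4; G->plug->A->R->F->L->E->refl->G->L'->C->R'->C->plug->F
Char 4 ('C'): step: R->3, L=4; C->plug->F->R->A->L->H->refl->B->L'->D->R'->C->plug->F
Char 5 ('E'): step: R->4, L=4; E->plug->E->R->H->L->C->refl->D->L'->B->R'->C->plug->F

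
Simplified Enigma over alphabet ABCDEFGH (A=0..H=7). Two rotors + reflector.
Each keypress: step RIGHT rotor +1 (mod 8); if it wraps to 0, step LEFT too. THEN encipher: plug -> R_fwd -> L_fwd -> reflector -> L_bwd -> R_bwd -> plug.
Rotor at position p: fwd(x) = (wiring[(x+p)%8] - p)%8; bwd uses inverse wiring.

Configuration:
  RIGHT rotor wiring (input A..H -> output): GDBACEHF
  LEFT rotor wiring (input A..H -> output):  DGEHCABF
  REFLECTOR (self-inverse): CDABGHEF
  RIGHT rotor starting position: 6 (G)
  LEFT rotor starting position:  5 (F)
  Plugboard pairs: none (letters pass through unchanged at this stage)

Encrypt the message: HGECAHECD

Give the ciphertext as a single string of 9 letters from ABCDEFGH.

Answer: CBCEGAFDE

Derivation:
Char 1 ('H'): step: R->7, L=5; H->plug->H->R->A->L->D->refl->B->L'->E->R'->C->plug->C
Char 2 ('G'): step: R->0, L->6 (L advanced); G->plug->G->R->H->L->C->refl->A->L'->D->R'->B->plug->B
Char 3 ('E'): step: R->1, L=6; E->plug->E->R->D->L->A->refl->C->L'->H->R'->C->plug->C
Char 4 ('C'): step: R->2, L=6; C->plug->C->R->A->L->D->refl->B->L'->F->R'->E->plug->E
Char 5 ('A'): step: R->3, L=6; A->plug->A->R->F->L->B->refl->D->L'->A->R'->G->plug->G
Char 6 ('H'): step: R->4, L=6; H->plug->H->R->E->L->G->refl->E->L'->G->R'->A->plug->A
Char 7 ('E'): step: R->5, L=6; E->plug->E->R->G->L->E->refl->G->L'->E->R'->F->plug->F
Char 8 ('C'): step: R->6, L=6; C->plug->C->R->A->L->D->refl->B->L'->F->R'->D->plug->D
Char 9 ('D'): step: R->7, L=6; D->plug->D->R->C->L->F->refl->H->L'->B->R'->E->plug->E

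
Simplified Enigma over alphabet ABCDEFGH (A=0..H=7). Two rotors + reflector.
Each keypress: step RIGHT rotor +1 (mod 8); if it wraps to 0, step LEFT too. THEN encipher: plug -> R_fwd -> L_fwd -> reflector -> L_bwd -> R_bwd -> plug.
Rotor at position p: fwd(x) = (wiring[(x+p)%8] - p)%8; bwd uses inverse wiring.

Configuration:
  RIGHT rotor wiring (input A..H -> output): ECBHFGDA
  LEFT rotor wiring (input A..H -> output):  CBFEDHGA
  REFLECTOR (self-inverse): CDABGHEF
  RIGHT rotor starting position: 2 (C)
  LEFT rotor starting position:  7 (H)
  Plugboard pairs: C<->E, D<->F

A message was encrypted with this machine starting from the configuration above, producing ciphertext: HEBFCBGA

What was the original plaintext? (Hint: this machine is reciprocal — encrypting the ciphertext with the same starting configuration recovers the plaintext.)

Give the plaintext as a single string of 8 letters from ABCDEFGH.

Answer: BFGGACBH

Derivation:
Char 1 ('H'): step: R->3, L=7; H->plug->H->R->G->L->A->refl->C->L'->C->R'->B->plug->B
Char 2 ('E'): step: R->4, L=7; E->plug->C->R->H->L->H->refl->F->L'->E->R'->D->plug->F
Char 3 ('B'): step: R->5, L=7; B->plug->B->R->G->L->A->refl->C->L'->C->R'->G->plug->G
Char 4 ('F'): step: R->6, L=7; F->plug->D->R->E->L->F->refl->H->L'->H->R'->G->plug->G
Char 5 ('C'): step: R->7, L=7; C->plug->E->R->A->L->B->refl->D->L'->B->R'->A->plug->A
Char 6 ('B'): step: R->0, L->0 (L advanced); B->plug->B->R->C->L->F->refl->H->L'->F->R'->E->plug->C
Char 7 ('G'): step: R->1, L=0; G->plug->G->R->H->L->A->refl->C->L'->A->R'->B->plug->B
Char 8 ('A'): step: R->2, L=0; A->plug->A->R->H->L->A->refl->C->L'->A->R'->H->plug->H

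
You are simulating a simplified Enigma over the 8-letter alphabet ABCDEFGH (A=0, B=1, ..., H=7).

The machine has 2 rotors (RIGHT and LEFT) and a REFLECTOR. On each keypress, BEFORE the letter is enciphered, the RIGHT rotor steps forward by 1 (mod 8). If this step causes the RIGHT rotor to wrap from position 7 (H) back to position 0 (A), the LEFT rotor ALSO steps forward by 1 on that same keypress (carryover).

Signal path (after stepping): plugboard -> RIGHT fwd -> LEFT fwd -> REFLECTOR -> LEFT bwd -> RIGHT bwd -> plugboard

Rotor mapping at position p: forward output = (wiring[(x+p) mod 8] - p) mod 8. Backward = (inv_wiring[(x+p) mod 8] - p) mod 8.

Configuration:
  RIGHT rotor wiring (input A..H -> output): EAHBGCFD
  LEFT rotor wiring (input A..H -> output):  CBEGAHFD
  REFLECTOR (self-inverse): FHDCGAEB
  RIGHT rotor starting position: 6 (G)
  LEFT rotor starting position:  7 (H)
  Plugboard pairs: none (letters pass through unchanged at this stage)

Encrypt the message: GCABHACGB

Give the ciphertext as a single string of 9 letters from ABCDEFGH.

Char 1 ('G'): step: R->7, L=7; G->plug->G->R->D->L->F->refl->A->L'->G->R'->H->plug->H
Char 2 ('C'): step: R->0, L->0 (L advanced); C->plug->C->R->H->L->D->refl->C->L'->A->R'->B->plug->B
Char 3 ('A'): step: R->1, L=0; A->plug->A->R->H->L->D->refl->C->L'->A->R'->C->plug->C
Char 4 ('B'): step: R->2, L=0; B->plug->B->R->H->L->D->refl->C->L'->A->R'->D->plug->D
Char 5 ('H'): step: R->3, L=0; H->plug->H->R->E->L->A->refl->F->L'->G->R'->A->plug->A
Char 6 ('A'): step: R->4, L=0; A->plug->A->R->C->L->E->refl->G->L'->D->R'->G->plug->G
Char 7 ('C'): step: R->5, L=0; C->plug->C->R->G->L->F->refl->A->L'->E->R'->G->plug->G
Char 8 ('G'): step: R->6, L=0; G->plug->G->R->A->L->C->refl->D->L'->H->R'->A->plug->A
Char 9 ('B'): step: R->7, L=0; B->plug->B->R->F->L->H->refl->B->L'->B->R'->C->plug->C

Answer: HBCDAGGAC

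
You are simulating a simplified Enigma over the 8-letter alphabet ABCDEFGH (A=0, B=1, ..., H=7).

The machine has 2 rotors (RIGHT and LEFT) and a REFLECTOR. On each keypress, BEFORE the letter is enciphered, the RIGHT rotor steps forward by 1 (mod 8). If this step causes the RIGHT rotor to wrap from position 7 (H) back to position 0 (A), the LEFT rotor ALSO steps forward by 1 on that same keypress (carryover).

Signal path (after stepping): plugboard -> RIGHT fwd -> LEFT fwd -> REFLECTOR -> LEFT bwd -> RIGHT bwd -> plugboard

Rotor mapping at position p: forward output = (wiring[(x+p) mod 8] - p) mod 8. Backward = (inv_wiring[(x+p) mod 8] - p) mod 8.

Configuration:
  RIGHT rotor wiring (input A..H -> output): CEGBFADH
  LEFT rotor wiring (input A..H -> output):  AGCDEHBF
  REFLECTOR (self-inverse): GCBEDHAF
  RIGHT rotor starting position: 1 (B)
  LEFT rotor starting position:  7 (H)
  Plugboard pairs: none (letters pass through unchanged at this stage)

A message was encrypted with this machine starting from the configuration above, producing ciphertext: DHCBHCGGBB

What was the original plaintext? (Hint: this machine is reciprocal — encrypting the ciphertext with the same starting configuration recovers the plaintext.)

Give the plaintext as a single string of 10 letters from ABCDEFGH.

Answer: GEAHAEBFFA

Derivation:
Char 1 ('D'): step: R->2, L=7; D->plug->D->R->G->L->A->refl->G->L'->A->R'->G->plug->G
Char 2 ('H'): step: R->3, L=7; H->plug->H->R->D->L->D->refl->E->L'->E->R'->E->plug->E
Char 3 ('C'): step: R->4, L=7; C->plug->C->R->H->L->C->refl->B->L'->B->R'->A->plug->A
Char 4 ('B'): step: R->5, L=7; B->plug->B->R->G->L->A->refl->G->L'->A->R'->H->plug->H
Char 5 ('H'): step: R->6, L=7; H->plug->H->R->C->L->H->refl->F->L'->F->R'->A->plug->A
Char 6 ('C'): step: R->7, L=7; C->plug->C->R->F->L->F->refl->H->L'->C->R'->E->plug->E
Char 7 ('G'): step: R->0, L->0 (L advanced); G->plug->G->R->D->L->D->refl->E->L'->E->R'->B->plug->B
Char 8 ('G'): step: R->1, L=0; G->plug->G->R->G->L->B->refl->C->L'->C->R'->F->plug->F
Char 9 ('B'): step: R->2, L=0; B->plug->B->R->H->L->F->refl->H->L'->F->R'->F->plug->F
Char 10 ('B'): step: R->3, L=0; B->plug->B->R->C->L->C->refl->B->L'->G->R'->A->plug->A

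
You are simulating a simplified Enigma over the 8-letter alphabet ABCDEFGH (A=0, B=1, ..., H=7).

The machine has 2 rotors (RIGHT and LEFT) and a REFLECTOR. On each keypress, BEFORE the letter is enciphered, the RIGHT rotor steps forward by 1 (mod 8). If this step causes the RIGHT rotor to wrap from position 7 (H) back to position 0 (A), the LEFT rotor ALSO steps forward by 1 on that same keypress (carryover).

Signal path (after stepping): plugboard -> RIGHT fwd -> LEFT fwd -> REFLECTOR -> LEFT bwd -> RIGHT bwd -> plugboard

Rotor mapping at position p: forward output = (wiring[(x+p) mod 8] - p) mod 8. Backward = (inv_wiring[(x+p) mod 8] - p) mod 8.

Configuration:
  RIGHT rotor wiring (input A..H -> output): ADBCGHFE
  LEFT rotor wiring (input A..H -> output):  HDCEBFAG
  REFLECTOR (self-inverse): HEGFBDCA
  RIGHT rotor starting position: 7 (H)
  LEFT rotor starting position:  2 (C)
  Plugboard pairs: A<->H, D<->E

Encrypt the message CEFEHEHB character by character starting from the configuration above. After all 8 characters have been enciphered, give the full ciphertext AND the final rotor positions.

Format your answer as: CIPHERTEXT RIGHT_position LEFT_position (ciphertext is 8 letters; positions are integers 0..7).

Char 1 ('C'): step: R->0, L->3 (L advanced); C->plug->C->R->B->L->G->refl->C->L'->C->R'->D->plug->E
Char 2 ('E'): step: R->1, L=3; E->plug->D->R->F->L->E->refl->B->L'->A->R'->B->plug->B
Char 3 ('F'): step: R->2, L=3; F->plug->F->R->C->L->C->refl->G->L'->B->R'->H->plug->A
Char 4 ('E'): step: R->3, L=3; E->plug->D->R->C->L->C->refl->G->L'->B->R'->E->plug->D
Char 5 ('H'): step: R->4, L=3; H->plug->A->R->C->L->C->refl->G->L'->B->R'->C->plug->C
Char 6 ('E'): step: R->5, L=3; E->plug->D->R->D->L->F->refl->D->L'->E->R'->F->plug->F
Char 7 ('H'): step: R->6, L=3; H->plug->A->R->H->L->H->refl->A->L'->G->R'->B->plug->B
Char 8 ('B'): step: R->7, L=3; B->plug->B->R->B->L->G->refl->C->L'->C->R'->D->plug->E
Final: ciphertext=EBADCFBE, RIGHT=7, LEFT=3

Answer: EBADCFBE 7 3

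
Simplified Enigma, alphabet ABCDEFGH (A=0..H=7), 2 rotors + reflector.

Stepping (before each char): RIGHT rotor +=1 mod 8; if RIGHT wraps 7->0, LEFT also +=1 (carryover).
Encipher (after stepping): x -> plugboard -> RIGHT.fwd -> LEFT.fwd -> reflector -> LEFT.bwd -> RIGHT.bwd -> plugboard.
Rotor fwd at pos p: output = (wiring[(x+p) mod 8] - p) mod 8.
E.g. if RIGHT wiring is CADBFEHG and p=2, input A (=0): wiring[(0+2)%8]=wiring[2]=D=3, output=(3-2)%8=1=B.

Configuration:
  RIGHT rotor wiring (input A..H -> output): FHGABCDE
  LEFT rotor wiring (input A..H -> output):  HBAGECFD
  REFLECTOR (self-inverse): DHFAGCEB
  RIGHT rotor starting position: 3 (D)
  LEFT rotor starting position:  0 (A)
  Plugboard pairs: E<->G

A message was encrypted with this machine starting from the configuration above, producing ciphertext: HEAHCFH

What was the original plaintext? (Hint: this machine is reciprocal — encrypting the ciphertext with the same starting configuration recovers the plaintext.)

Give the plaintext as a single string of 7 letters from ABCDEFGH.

Char 1 ('H'): step: R->4, L=0; H->plug->H->R->E->L->E->refl->G->L'->D->R'->F->plug->F
Char 2 ('E'): step: R->5, L=0; E->plug->G->R->D->L->G->refl->E->L'->E->R'->H->plug->H
Char 3 ('A'): step: R->6, L=0; A->plug->A->R->F->L->C->refl->F->L'->G->R'->B->plug->B
Char 4 ('H'): step: R->7, L=0; H->plug->H->R->E->L->E->refl->G->L'->D->R'->G->plug->E
Char 5 ('C'): step: R->0, L->1 (L advanced); C->plug->C->R->G->L->C->refl->F->L'->C->R'->F->plug->F
Char 6 ('F'): step: R->1, L=1; F->plug->F->R->C->L->F->refl->C->L'->G->R'->A->plug->A
Char 7 ('H'): step: R->2, L=1; H->plug->H->R->F->L->E->refl->G->L'->H->R'->C->plug->C

Answer: FHBEFAC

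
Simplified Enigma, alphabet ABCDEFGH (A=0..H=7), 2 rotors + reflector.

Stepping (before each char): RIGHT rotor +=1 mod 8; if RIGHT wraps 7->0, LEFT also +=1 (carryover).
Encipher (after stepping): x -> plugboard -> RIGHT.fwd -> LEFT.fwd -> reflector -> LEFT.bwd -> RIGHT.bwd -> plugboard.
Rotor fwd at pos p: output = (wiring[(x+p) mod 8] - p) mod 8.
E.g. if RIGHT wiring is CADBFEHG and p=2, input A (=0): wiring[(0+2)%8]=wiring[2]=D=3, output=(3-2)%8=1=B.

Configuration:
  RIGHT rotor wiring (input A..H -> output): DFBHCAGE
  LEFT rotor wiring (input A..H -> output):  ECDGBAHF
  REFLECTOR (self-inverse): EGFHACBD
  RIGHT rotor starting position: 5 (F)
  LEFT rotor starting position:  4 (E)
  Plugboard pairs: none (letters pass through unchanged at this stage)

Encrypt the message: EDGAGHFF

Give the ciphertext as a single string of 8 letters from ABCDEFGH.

Answer: CCBDECBB

Derivation:
Char 1 ('E'): step: R->6, L=4; E->plug->E->R->D->L->B->refl->G->L'->F->R'->C->plug->C
Char 2 ('D'): step: R->7, L=4; D->plug->D->R->C->L->D->refl->H->L'->G->R'->C->plug->C
Char 3 ('G'): step: R->0, L->5 (L advanced); G->plug->G->R->G->L->B->refl->G->L'->F->R'->B->plug->B
Char 4 ('A'): step: R->1, L=5; A->plug->A->R->E->L->F->refl->C->L'->B->R'->D->plug->D
Char 5 ('G'): step: R->2, L=5; G->plug->G->R->B->L->C->refl->F->L'->E->R'->E->plug->E
Char 6 ('H'): step: R->3, L=5; H->plug->H->R->G->L->B->refl->G->L'->F->R'->C->plug->C
Char 7 ('F'): step: R->4, L=5; F->plug->F->R->B->L->C->refl->F->L'->E->R'->B->plug->B
Char 8 ('F'): step: R->5, L=5; F->plug->F->R->E->L->F->refl->C->L'->B->R'->B->plug->B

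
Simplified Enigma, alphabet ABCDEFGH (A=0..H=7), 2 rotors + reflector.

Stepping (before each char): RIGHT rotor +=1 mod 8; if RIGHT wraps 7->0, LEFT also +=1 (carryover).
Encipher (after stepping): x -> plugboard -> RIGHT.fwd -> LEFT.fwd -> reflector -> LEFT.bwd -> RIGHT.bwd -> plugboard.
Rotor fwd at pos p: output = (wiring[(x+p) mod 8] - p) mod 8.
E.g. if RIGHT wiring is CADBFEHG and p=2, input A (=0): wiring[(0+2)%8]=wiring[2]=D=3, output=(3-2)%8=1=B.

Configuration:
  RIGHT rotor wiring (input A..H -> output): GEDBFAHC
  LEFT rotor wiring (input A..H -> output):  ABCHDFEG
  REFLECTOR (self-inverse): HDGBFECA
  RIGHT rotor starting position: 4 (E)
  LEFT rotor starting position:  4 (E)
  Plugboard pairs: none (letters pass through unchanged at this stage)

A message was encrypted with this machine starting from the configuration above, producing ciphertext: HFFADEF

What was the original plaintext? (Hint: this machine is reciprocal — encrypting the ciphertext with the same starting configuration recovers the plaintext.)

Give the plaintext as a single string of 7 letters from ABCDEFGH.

Char 1 ('H'): step: R->5, L=4; H->plug->H->R->A->L->H->refl->A->L'->C->R'->B->plug->B
Char 2 ('F'): step: R->6, L=4; F->plug->F->R->D->L->C->refl->G->L'->G->R'->D->plug->D
Char 3 ('F'): step: R->7, L=4; F->plug->F->R->G->L->G->refl->C->L'->D->R'->A->plug->A
Char 4 ('A'): step: R->0, L->5 (L advanced); A->plug->A->R->G->L->C->refl->G->L'->H->R'->G->plug->G
Char 5 ('D'): step: R->1, L=5; D->plug->D->R->E->L->E->refl->F->L'->F->R'->H->plug->H
Char 6 ('E'): step: R->2, L=5; E->plug->E->R->F->L->F->refl->E->L'->E->R'->G->plug->G
Char 7 ('F'): step: R->3, L=5; F->plug->F->R->D->L->D->refl->B->L'->C->R'->B->plug->B

Answer: BDAGHGB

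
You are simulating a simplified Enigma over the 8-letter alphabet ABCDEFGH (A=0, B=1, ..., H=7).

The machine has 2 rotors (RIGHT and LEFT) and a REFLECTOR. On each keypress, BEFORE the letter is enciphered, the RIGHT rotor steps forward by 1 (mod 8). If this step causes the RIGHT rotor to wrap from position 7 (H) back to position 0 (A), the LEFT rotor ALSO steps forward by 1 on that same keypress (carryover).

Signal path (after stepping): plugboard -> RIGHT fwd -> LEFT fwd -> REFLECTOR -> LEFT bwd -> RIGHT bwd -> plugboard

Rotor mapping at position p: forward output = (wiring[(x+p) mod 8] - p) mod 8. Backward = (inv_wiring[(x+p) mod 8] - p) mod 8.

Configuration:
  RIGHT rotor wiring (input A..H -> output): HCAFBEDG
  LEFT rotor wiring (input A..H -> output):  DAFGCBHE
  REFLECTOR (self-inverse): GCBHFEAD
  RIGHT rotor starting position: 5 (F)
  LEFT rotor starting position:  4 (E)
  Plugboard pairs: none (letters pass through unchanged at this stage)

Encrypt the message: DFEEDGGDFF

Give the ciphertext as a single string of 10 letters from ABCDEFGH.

Answer: EHHGFDDHBH

Derivation:
Char 1 ('D'): step: R->6, L=4; D->plug->D->R->E->L->H->refl->D->L'->C->R'->E->plug->E
Char 2 ('F'): step: R->7, L=4; F->plug->F->R->C->L->D->refl->H->L'->E->R'->H->plug->H
Char 3 ('E'): step: R->0, L->5 (L advanced); E->plug->E->R->B->L->C->refl->B->L'->G->R'->H->plug->H
Char 4 ('E'): step: R->1, L=5; E->plug->E->R->D->L->G->refl->A->L'->F->R'->G->plug->G
Char 5 ('D'): step: R->2, L=5; D->plug->D->R->C->L->H->refl->D->L'->E->R'->F->plug->F
Char 6 ('G'): step: R->3, L=5; G->plug->G->R->H->L->F->refl->E->L'->A->R'->D->plug->D
Char 7 ('G'): step: R->4, L=5; G->plug->G->R->E->L->D->refl->H->L'->C->R'->D->plug->D
Char 8 ('D'): step: R->5, L=5; D->plug->D->R->C->L->H->refl->D->L'->E->R'->H->plug->H
Char 9 ('F'): step: R->6, L=5; F->plug->F->R->H->L->F->refl->E->L'->A->R'->B->plug->B
Char 10 ('F'): step: R->7, L=5; F->plug->F->R->C->L->H->refl->D->L'->E->R'->H->plug->H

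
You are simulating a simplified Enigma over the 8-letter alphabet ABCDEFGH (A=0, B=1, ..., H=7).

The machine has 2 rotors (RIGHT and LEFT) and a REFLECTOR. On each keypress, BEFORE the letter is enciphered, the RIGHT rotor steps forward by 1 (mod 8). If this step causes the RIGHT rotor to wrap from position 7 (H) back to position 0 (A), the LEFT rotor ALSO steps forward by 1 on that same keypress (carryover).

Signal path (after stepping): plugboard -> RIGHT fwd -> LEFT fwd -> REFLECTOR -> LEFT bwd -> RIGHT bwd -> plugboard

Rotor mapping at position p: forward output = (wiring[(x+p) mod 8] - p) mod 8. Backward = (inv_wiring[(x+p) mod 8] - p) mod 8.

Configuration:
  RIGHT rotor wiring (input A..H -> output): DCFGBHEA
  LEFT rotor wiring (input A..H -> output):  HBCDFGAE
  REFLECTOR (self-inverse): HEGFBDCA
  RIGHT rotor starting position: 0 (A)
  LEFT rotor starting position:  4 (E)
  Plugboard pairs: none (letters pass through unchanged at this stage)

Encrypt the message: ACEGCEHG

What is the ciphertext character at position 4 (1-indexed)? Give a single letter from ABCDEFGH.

Char 1 ('A'): step: R->1, L=4; A->plug->A->R->B->L->C->refl->G->L'->G->R'->E->plug->E
Char 2 ('C'): step: R->2, L=4; C->plug->C->R->H->L->H->refl->A->L'->D->R'->A->plug->A
Char 3 ('E'): step: R->3, L=4; E->plug->E->R->F->L->F->refl->D->L'->E->R'->C->plug->C
Char 4 ('G'): step: R->4, L=4; G->plug->G->R->B->L->C->refl->G->L'->G->R'->F->plug->F

F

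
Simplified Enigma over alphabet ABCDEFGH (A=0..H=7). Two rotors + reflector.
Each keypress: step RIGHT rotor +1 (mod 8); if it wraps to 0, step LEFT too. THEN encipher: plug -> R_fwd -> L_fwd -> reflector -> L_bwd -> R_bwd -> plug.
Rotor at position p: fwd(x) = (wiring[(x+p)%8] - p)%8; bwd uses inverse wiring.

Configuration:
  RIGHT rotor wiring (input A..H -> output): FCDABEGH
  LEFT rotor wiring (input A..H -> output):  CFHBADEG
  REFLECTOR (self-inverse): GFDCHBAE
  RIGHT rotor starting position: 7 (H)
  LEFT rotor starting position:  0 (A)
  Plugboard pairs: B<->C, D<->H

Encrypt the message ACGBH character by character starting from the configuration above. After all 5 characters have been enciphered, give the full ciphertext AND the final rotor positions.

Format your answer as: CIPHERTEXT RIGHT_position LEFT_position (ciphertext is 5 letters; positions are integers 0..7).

Char 1 ('A'): step: R->0, L->1 (L advanced); A->plug->A->R->F->L->D->refl->C->L'->E->R'->F->plug->F
Char 2 ('C'): step: R->1, L=1; C->plug->B->R->C->L->A->refl->G->L'->B->R'->A->plug->A
Char 3 ('G'): step: R->2, L=1; G->plug->G->R->D->L->H->refl->E->L'->A->R'->H->plug->D
Char 4 ('B'): step: R->3, L=1; B->plug->C->R->B->L->G->refl->A->L'->C->R'->F->plug->F
Char 5 ('H'): step: R->4, L=1; H->plug->D->R->D->L->H->refl->E->L'->A->R'->B->plug->C
Final: ciphertext=FADFC, RIGHT=4, LEFT=1

Answer: FADFC 4 1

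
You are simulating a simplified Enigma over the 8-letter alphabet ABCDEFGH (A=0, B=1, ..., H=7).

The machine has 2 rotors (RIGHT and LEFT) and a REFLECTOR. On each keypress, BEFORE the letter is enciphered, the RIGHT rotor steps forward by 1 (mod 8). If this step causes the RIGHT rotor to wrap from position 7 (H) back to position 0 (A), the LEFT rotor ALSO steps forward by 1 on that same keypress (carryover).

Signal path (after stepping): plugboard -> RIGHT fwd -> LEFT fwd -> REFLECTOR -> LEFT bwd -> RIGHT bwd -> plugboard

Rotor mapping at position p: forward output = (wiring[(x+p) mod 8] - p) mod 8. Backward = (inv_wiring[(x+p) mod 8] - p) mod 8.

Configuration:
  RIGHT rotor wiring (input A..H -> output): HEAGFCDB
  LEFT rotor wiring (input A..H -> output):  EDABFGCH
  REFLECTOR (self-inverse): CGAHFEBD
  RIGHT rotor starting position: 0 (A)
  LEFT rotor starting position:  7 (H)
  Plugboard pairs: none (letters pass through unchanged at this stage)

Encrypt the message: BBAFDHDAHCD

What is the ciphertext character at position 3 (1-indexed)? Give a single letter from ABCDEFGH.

Char 1 ('B'): step: R->1, L=7; B->plug->B->R->H->L->D->refl->H->L'->G->R'->H->plug->H
Char 2 ('B'): step: R->2, L=7; B->plug->B->R->E->L->C->refl->A->L'->A->R'->D->plug->D
Char 3 ('A'): step: R->3, L=7; A->plug->A->R->D->L->B->refl->G->L'->F->R'->H->plug->H

H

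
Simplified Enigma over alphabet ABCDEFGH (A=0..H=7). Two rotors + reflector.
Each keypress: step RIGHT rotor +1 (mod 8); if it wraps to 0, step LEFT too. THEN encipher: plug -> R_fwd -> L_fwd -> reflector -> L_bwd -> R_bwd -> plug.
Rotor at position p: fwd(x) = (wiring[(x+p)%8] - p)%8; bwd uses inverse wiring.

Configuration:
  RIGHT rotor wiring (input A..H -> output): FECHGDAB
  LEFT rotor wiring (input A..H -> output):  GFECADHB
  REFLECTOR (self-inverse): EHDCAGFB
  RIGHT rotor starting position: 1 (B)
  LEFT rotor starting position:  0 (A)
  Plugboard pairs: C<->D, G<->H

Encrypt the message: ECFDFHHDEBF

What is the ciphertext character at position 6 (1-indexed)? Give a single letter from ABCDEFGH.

Char 1 ('E'): step: R->2, L=0; E->plug->E->R->G->L->H->refl->B->L'->H->R'->F->plug->F
Char 2 ('C'): step: R->3, L=0; C->plug->D->R->F->L->D->refl->C->L'->D->R'->B->plug->B
Char 3 ('F'): step: R->4, L=0; F->plug->F->R->A->L->G->refl->F->L'->B->R'->E->plug->E
Char 4 ('D'): step: R->5, L=0; D->plug->C->R->E->L->A->refl->E->L'->C->R'->G->plug->H
Char 5 ('F'): step: R->6, L=0; F->plug->F->R->B->L->F->refl->G->L'->A->R'->G->plug->H
Char 6 ('H'): step: R->7, L=0; H->plug->G->R->E->L->A->refl->E->L'->C->R'->A->plug->A

A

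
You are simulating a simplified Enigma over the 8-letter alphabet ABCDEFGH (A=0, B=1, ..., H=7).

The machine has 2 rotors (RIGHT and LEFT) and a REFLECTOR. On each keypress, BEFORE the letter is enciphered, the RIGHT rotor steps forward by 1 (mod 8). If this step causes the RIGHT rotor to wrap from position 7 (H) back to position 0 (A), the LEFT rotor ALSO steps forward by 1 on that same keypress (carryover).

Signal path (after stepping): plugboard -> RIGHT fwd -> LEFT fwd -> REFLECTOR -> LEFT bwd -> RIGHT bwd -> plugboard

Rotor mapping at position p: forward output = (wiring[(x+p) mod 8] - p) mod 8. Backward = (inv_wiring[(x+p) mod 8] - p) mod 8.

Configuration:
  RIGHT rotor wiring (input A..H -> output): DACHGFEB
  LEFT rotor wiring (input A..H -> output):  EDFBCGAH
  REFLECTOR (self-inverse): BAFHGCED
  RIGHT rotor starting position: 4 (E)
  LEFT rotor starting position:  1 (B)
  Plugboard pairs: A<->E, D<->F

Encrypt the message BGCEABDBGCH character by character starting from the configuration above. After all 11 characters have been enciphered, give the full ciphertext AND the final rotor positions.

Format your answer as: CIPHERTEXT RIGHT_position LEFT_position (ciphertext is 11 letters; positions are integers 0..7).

Answer: DAGGDHFCBEG 7 2

Derivation:
Char 1 ('B'): step: R->5, L=1; B->plug->B->R->H->L->D->refl->H->L'->F->R'->F->plug->D
Char 2 ('G'): step: R->6, L=1; G->plug->G->R->A->L->C->refl->F->L'->E->R'->E->plug->A
Char 3 ('C'): step: R->7, L=1; C->plug->C->R->B->L->E->refl->G->L'->G->R'->G->plug->G
Char 4 ('E'): step: R->0, L->2 (L advanced); E->plug->A->R->D->L->E->refl->G->L'->E->R'->G->plug->G
Char 5 ('A'): step: R->1, L=2; A->plug->E->R->E->L->G->refl->E->L'->D->R'->F->plug->D
Char 6 ('B'): step: R->2, L=2; B->plug->B->R->F->L->F->refl->C->L'->G->R'->H->plug->H
Char 7 ('D'): step: R->3, L=2; D->plug->F->R->A->L->D->refl->H->L'->B->R'->D->plug->F
Char 8 ('B'): step: R->4, L=2; B->plug->B->R->B->L->H->refl->D->L'->A->R'->C->plug->C
Char 9 ('G'): step: R->5, L=2; G->plug->G->R->C->L->A->refl->B->L'->H->R'->B->plug->B
Char 10 ('C'): step: R->6, L=2; C->plug->C->R->F->L->F->refl->C->L'->G->R'->A->plug->E
Char 11 ('H'): step: R->7, L=2; H->plug->H->R->F->L->F->refl->C->L'->G->R'->G->plug->G
Final: ciphertext=DAGGDHFCBEG, RIGHT=7, LEFT=2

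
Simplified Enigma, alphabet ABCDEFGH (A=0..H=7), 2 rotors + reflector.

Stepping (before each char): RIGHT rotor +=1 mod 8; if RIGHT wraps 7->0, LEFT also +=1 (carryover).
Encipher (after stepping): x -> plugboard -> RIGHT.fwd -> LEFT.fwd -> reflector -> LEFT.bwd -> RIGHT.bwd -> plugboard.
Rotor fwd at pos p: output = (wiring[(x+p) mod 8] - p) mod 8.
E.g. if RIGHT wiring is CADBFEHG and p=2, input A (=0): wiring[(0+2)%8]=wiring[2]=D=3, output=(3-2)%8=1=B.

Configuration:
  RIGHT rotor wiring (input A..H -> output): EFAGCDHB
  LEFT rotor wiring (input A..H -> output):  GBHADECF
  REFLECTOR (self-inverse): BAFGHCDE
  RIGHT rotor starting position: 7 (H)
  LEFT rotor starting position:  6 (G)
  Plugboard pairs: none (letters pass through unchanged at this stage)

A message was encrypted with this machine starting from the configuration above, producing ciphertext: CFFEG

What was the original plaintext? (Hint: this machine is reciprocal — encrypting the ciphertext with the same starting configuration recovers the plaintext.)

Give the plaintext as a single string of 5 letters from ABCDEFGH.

Char 1 ('C'): step: R->0, L->7 (L advanced); C->plug->C->R->A->L->G->refl->D->L'->H->R'->G->plug->G
Char 2 ('F'): step: R->1, L=7; F->plug->F->R->G->L->F->refl->C->L'->C->R'->E->plug->E
Char 3 ('F'): step: R->2, L=7; F->plug->F->R->H->L->D->refl->G->L'->A->R'->C->plug->C
Char 4 ('E'): step: R->3, L=7; E->plug->E->R->G->L->F->refl->C->L'->C->R'->G->plug->G
Char 5 ('G'): step: R->4, L=7; G->plug->G->R->E->L->B->refl->A->L'->D->R'->C->plug->C

Answer: GECGC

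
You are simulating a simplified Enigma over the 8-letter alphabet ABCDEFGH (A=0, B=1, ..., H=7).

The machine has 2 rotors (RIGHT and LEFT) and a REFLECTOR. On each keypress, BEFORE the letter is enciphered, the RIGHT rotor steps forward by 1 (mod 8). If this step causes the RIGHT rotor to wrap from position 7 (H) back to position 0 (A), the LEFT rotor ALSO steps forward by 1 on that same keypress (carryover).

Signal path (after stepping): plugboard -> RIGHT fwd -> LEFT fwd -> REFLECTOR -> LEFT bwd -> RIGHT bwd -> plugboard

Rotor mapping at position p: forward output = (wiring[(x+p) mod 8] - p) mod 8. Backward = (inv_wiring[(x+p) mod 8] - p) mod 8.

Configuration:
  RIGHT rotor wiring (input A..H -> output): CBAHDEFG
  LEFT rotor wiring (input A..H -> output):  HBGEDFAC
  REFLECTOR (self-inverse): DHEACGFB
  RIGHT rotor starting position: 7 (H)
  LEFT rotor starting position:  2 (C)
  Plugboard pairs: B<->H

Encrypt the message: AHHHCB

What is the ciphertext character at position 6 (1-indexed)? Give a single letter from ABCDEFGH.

Char 1 ('A'): step: R->0, L->3 (L advanced); A->plug->A->R->C->L->C->refl->E->L'->F->R'->G->plug->G
Char 2 ('H'): step: R->1, L=3; H->plug->B->R->H->L->D->refl->A->L'->B->R'->H->plug->B
Char 3 ('H'): step: R->2, L=3; H->plug->B->R->F->L->E->refl->C->L'->C->R'->D->plug->D
Char 4 ('H'): step: R->3, L=3; H->plug->B->R->A->L->B->refl->H->L'->E->R'->A->plug->A
Char 5 ('C'): step: R->4, L=3; C->plug->C->R->B->L->A->refl->D->L'->H->R'->A->plug->A
Char 6 ('B'): step: R->5, L=3; B->plug->H->R->G->L->G->refl->F->L'->D->R'->F->plug->F

F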